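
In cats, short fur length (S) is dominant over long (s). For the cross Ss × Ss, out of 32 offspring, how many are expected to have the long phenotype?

Punnett square for Ss × Ss:
Offspring genotypes: 1 SS, 2 Ss, 1 ss
Total offspring: 4
Count with target: 1
Probability: 1/4
Expected count = 1/4 × 32 = 8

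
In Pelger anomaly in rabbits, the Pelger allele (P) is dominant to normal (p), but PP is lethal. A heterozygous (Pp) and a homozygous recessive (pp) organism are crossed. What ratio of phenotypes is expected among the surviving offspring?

Cross: Pp × pp
Punnett square offspring (before lethality): 2 Pp, 2 pp
No PP offspring are produced in this cross.
Ratio: 1 Pelger : 1 normal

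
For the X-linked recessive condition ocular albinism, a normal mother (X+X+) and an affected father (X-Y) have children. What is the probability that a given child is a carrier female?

Cross: X+X+ × X-Y
Offspring: 2 X+X-, 2 X+Y
Probability of a carrier female: 2/4 = 1/2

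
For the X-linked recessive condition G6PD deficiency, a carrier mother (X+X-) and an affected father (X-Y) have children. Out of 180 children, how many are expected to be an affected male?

Cross: X+X- × X-Y
Offspring: 1 X+X-, 1 X+Y, 1 X-X-, 1 X-Y
Probability of an affected male: 1/4
Expected count = 1/4 × 180 = 45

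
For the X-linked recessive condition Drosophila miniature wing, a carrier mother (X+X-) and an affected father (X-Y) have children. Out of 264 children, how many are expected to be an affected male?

Cross: X+X- × X-Y
Offspring: 1 X+X-, 1 X+Y, 1 X-X-, 1 X-Y
Probability of an affected male: 1/4
Expected count = 1/4 × 264 = 66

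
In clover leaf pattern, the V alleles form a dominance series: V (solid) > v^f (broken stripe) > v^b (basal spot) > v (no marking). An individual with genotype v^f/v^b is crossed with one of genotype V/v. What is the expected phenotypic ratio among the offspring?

Cross: v^f/v^b × V/v
Allele dominance: V > v^f > v^b > v
Offspring genotypes: 1 V/v^f, 1 v^f/v, 1 V/v^b, 1 v^b/v
Phenotype counts: 2 solid, 1 broken stripe, 1 basal spot
Ratio: 2 solid : 1 broken stripe : 1 basal spot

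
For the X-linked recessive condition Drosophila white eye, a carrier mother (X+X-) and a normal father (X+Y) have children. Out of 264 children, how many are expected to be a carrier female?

Cross: X+X- × X+Y
Offspring: 1 X+X+, 1 X+Y, 1 X+X-, 1 X-Y
Probability of a carrier female: 1/4
Expected count = 1/4 × 264 = 66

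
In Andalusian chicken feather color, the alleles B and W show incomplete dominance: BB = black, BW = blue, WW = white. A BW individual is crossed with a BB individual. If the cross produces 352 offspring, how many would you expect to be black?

Punnett square for BW × BB:
Offspring genotypes: 2 BB, 2 BW
Phenotype counts: 2 black, 2 blue
black: 2 out of 4 → fraction 1/2
Expected count = 1/2 × 352 = 176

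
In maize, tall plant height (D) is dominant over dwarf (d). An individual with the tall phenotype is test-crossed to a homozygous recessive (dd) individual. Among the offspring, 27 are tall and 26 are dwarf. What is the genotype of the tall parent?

Test cross: ? × dd
Offspring: 27 tall, 26 dwarf — approximately 1:1.
A 1:1 ratio in a test cross indicates the unknown parent is heterozygous (Dd).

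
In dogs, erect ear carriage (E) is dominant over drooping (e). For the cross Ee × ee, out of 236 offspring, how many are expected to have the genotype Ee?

Punnett square for Ee × ee:
Offspring genotypes: 2 Ee, 2 ee
Total offspring: 4
Count with target: 2
Probability: 2/4 = 1/2
Expected count = 1/2 × 236 = 118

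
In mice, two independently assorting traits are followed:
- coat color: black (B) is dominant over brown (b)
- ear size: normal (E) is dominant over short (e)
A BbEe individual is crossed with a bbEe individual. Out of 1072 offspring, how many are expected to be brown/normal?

Dihybrid cross BbEe × bbEe — consider each gene separately:
coat color: Bb × bb → 2 Bb, 2 bb → 2 B_ : 2 bb (out of 4)
ear size: Ee × Ee → 1 EE, 2 Ee, 1 ee → 3 E_ : 1 ee (out of 4)
Combine (counts out of 4 × 4 = 16): black/normal (B_E_) = 2×3 = 6; black/short (B_ee) = 2×1 = 2; brown/normal (bbE_) = 2×3 = 6; brown/short (bbee) = 2×1 = 2
Phenotype counts (out of 16): 6 black/normal, 2 black/short, 6 brown/normal, 2 brown/short
brown/normal: 6 out of 16 → fraction 3/8
Expected count = 3/8 × 1072 = 402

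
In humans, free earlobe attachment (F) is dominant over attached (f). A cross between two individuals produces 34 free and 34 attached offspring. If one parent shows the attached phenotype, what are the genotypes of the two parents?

Observed offspring: 34 free, 34 attached
The observed ratio simplifies to 1:1. One parent shows attached, so its genotype must be ff. A 1:1 offspring split requires the other parent to be heterozygous (Ff).
Parent genotypes: ff × Ff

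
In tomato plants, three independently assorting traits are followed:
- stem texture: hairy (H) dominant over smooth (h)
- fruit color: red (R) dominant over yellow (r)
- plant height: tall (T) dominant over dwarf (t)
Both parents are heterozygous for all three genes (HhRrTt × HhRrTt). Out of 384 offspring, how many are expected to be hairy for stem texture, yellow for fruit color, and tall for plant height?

Trihybrid cross: HhRrTt × HhRrTt
Each trait segregates independently with a 3:1 phenotypic ratio, so each gene contributes 3/4 (dominant) or 1/4 (recessive).
Target: hairy (stem texture), yellow (fruit color), tall (plant height)
Probability = product of independent per-trait probabilities
= 3/4 × 1/4 × 3/4 = 9/64
Expected count = 9/64 × 384 = 54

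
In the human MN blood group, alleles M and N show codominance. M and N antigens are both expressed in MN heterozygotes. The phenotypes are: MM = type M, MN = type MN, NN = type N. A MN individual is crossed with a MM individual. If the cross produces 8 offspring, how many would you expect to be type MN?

Punnett square for MN × MM:
Offspring genotypes: 2 MM, 2 MN
Phenotype counts: 2 type M, 2 type MN
type MN: 2 out of 4 → fraction 1/2
Expected count = 1/2 × 8 = 4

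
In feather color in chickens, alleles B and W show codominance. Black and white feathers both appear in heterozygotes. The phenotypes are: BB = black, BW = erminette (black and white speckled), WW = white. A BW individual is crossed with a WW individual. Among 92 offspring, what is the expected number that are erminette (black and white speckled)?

Punnett square for BW × WW:
Offspring genotypes: 2 BW, 2 WW
Phenotype counts: 2 erminette (black and white speckled), 2 white
erminette (black and white speckled): 2 out of 4 → fraction 1/2
Expected count = 1/2 × 92 = 46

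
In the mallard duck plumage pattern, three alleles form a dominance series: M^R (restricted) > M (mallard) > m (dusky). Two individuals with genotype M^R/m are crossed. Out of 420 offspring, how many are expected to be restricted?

Cross: M^R/m × M^R/m
Allele dominance: M^R > M > m
Offspring genotypes: 1 M^R/M^R, 2 M^R/m, 1 m/m
Phenotype counts: 3 restricted, 1 dusky
restricted: 3 out of 4 → fraction 3/4
Expected count = 3/4 × 420 = 315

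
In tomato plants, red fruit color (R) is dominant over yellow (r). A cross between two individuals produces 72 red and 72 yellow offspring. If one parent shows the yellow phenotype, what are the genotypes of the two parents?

Observed offspring: 72 red, 72 yellow
The observed ratio simplifies to 1:1. One parent shows yellow, so its genotype must be rr. A 1:1 offspring split requires the other parent to be heterozygous (Rr).
Parent genotypes: rr × Rr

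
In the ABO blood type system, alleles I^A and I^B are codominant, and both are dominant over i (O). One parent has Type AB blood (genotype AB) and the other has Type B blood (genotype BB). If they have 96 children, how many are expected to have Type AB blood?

Cross: AB × BB
Possible offspring genotypes: 2 AB, 2 BB
Blood type counts: 2 Type AB, 2 Type B
Probability of Type AB: 2/4 = 1/2
Expected count = 1/2 × 96 = 48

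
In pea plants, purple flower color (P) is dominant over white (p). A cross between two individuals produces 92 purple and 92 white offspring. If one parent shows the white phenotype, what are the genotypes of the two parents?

Observed offspring: 92 purple, 92 white
The observed ratio simplifies to 1:1. One parent shows white, so its genotype must be pp. A 1:1 offspring split requires the other parent to be heterozygous (Pp).
Parent genotypes: pp × Pp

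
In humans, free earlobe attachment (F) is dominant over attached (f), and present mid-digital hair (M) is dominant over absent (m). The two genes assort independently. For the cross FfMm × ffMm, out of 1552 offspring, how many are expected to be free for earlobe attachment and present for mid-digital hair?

Dihybrid cross FfMm × ffMm — consider each gene separately:
earlobe attachment: Ff × ff → 2 Ff, 2 ff → 2 F_ : 2 ff (out of 4)
mid-digital hair: Mm × Mm → 1 MM, 2 Mm, 1 mm → 3 M_ : 1 mm (out of 4)
Looking for: free (F_) and present (M_)
P(free) = 2/4, P(present) = 3/4
P(both) = 2/4 × 3/4 = 6/16 = 3/8
Expected count = 3/8 × 1552 = 582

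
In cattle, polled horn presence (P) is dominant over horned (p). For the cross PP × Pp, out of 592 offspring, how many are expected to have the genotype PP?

Punnett square for PP × Pp:
Offspring genotypes: 2 PP, 2 Pp
Total offspring: 4
Count with target: 2
Probability: 2/4 = 1/2
Expected count = 1/2 × 592 = 296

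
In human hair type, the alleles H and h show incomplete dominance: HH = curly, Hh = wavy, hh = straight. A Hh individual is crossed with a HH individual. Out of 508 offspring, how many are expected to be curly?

Punnett square for Hh × HH:
Offspring genotypes: 2 HH, 2 Hh
Phenotype counts: 2 curly, 2 wavy
curly: 2 out of 4 → fraction 1/2
Expected count = 1/2 × 508 = 254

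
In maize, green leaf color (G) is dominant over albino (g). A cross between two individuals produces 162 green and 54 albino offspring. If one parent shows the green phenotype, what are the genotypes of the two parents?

Observed offspring: 162 green, 54 albino
The observed ratio simplifies to 3:1. Albino (gg) offspring appear, so each parent must contribute one g allele. The parent stated to show green carries G, so it is Gg. The other parent is then either Gg or gg: Gg × gg would give a 1:1 split, whereas Gg × Gg gives 3:1 — matching the data. So both parents are heterozygous (Gg × Gg).
Parent genotypes: Gg × Gg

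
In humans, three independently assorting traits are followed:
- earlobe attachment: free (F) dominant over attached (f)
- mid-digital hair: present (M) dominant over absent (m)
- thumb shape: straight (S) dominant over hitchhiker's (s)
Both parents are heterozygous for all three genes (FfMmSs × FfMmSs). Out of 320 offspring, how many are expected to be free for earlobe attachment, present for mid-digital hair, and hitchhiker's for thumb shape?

Trihybrid cross: FfMmSs × FfMmSs
Each trait segregates independently with a 3:1 phenotypic ratio, so each gene contributes 3/4 (dominant) or 1/4 (recessive).
Target: free (earlobe attachment), present (mid-digital hair), hitchhiker's (thumb shape)
Probability = product of independent per-trait probabilities
= 3/4 × 3/4 × 1/4 = 9/64
Expected count = 9/64 × 320 = 45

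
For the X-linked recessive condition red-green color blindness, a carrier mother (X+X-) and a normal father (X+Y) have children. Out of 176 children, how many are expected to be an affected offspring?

Cross: X+X- × X+Y
Offspring: 1 X+X+, 1 X+Y, 1 X+X-, 1 X-Y
Probability of an affected offspring: 1/4
Expected count = 1/4 × 176 = 44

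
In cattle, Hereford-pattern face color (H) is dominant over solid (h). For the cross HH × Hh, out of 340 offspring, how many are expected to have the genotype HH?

Punnett square for HH × Hh:
Offspring genotypes: 2 HH, 2 Hh
Total offspring: 4
Count with target: 2
Probability: 2/4 = 1/2
Expected count = 1/2 × 340 = 170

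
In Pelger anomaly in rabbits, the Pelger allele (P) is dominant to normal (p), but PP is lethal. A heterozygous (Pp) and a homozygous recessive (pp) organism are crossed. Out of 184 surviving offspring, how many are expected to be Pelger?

Cross: Pp × pp
Punnett square offspring (before lethality): 2 Pp, 2 pp
No PP offspring are produced in this cross.
Pelger: 2 out of 4 → fraction 1/2
Expected count = 1/2 × 184 = 92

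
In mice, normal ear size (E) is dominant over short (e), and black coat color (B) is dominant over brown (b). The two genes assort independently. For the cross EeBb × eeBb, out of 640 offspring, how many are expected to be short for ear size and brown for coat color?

Dihybrid cross EeBb × eeBb — consider each gene separately:
ear size: Ee × ee → 2 Ee, 2 ee → 2 E_ : 2 ee (out of 4)
coat color: Bb × Bb → 1 BB, 2 Bb, 1 bb → 3 B_ : 1 bb (out of 4)
Looking for: short (ee) and brown (bb)
P(short) = 2/4, P(brown) = 1/4
P(both) = 2/4 × 1/4 = 2/16 = 1/8
Expected count = 1/8 × 640 = 80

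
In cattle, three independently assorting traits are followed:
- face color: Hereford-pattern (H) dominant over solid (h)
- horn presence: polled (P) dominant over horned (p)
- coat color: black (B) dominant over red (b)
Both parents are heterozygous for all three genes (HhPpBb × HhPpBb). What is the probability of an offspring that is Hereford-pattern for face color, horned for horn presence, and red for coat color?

Trihybrid cross: HhPpBb × HhPpBb
Each trait segregates independently with a 3:1 phenotypic ratio, so each gene contributes 3/4 (dominant) or 1/4 (recessive).
Target: Hereford-pattern (face color), horned (horn presence), red (coat color)
Probability = product of independent per-trait probabilities
= 3/4 × 1/4 × 1/4 = 3/64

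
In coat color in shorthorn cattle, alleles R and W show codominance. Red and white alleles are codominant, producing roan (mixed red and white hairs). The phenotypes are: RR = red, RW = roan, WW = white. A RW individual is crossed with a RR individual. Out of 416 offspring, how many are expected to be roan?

Punnett square for RW × RR:
Offspring genotypes: 2 RR, 2 RW
Phenotype counts: 2 red, 2 roan
roan: 2 out of 4 → fraction 1/2
Expected count = 1/2 × 416 = 208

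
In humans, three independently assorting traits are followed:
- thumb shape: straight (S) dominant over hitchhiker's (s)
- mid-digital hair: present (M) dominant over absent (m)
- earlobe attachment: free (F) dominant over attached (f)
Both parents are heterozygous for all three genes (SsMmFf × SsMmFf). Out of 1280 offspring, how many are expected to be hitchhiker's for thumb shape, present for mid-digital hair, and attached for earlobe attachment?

Trihybrid cross: SsMmFf × SsMmFf
Each trait segregates independently with a 3:1 phenotypic ratio, so each gene contributes 3/4 (dominant) or 1/4 (recessive).
Target: hitchhiker's (thumb shape), present (mid-digital hair), attached (earlobe attachment)
Probability = product of independent per-trait probabilities
= 1/4 × 3/4 × 1/4 = 3/64
Expected count = 3/64 × 1280 = 60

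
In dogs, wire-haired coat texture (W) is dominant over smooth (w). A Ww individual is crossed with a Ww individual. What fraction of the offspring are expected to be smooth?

Punnett square for Ww × Ww:
Offspring genotypes: 1 WW, 2 Ww, 1 ww
wire-haired: 3, smooth: 1
smooth: 1 out of 4
Probability: 1/4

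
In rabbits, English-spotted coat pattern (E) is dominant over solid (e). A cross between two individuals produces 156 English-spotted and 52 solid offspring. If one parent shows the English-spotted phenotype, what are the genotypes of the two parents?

Observed offspring: 156 English-spotted, 52 solid
The observed ratio simplifies to 3:1. Solid (ee) offspring appear, so each parent must contribute one e allele. The parent stated to show English-spotted carries E, so it is Ee. The other parent is then either Ee or ee: Ee × ee would give a 1:1 split, whereas Ee × Ee gives 3:1 — matching the data. So both parents are heterozygous (Ee × Ee).
Parent genotypes: Ee × Ee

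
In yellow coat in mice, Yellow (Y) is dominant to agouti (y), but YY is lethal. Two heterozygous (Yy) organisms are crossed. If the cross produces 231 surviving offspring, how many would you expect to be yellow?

Cross: Yy × Yy
Punnett square offspring (before lethality): 1 YY, 2 Yy, 1 yy
The YY genotype is lethal (embryos die); surviving offspring: 2 Yy, 1 yy
yellow: 2 out of 3 → fraction 2/3
Expected count = 2/3 × 231 = 154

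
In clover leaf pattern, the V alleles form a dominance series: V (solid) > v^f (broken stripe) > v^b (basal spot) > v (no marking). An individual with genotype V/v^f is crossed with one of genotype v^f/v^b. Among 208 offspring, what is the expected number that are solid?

Cross: V/v^f × v^f/v^b
Allele dominance: V > v^f > v^b > v
Offspring genotypes: 1 V/v^f, 1 V/v^b, 1 v^f/v^f, 1 v^f/v^b
Phenotype counts: 2 solid, 2 broken stripe
solid: 2 out of 4 → fraction 1/2
Expected count = 1/2 × 208 = 104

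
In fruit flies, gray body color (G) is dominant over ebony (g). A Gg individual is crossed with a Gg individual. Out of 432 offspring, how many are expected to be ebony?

Punnett square for Gg × Gg:
Offspring genotypes: 1 GG, 2 Gg, 1 gg
gray: 3, ebony: 1
ebony: 1 out of 4 → fraction 1/4
Expected count = 1/4 × 432 = 108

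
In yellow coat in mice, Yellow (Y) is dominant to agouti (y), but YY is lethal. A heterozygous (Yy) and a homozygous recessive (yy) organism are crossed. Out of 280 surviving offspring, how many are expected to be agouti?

Cross: Yy × yy
Punnett square offspring (before lethality): 2 Yy, 2 yy
No YY offspring are produced in this cross.
agouti: 2 out of 4 → fraction 1/2
Expected count = 1/2 × 280 = 140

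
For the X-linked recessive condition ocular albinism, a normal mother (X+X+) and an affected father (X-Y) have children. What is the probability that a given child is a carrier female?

Cross: X+X+ × X-Y
Offspring: 2 X+X-, 2 X+Y
Probability of a carrier female: 2/4 = 1/2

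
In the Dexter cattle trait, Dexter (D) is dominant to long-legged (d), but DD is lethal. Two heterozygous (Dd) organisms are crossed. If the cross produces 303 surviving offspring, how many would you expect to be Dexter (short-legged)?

Cross: Dd × Dd
Punnett square offspring (before lethality): 1 DD, 2 Dd, 1 dd
The DD genotype is lethal (embryos die); surviving offspring: 2 Dd, 1 dd
Dexter (short-legged): 2 out of 3 → fraction 2/3
Expected count = 2/3 × 303 = 202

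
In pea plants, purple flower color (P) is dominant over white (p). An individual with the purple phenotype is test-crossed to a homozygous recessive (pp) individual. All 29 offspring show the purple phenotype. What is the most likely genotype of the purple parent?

Test cross: ? × pp
All offspring are purple.
If the unknown parent were heterozygous (Pp), about half of 29 offspring would be white; none are. The unknown parent is most likely homozygous dominant (PP).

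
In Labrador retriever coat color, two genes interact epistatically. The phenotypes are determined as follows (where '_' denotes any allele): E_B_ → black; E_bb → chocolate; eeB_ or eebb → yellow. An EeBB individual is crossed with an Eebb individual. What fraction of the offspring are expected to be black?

Cross: EeBB × Eebb — consider each gene separately:
E gene: Ee × Ee → 1 EE, 2 Ee, 1 ee → 3 E_ : 1 ee (out of 4)
B gene: BB × bb → 4 Bb → 4 B_ (out of 4)
Genotype classes (out of 4 × 4 = 16): E_B_ = 3×4 = 12; eeB_ = 1×4 = 4
Apply the phenotype rules: E_B_ (12) → black; eeB_ (4) → yellow
Phenotype counts (out of 16): 12 black, 4 yellow
black: 12 out of 16
Probability: 12/16 = 3/4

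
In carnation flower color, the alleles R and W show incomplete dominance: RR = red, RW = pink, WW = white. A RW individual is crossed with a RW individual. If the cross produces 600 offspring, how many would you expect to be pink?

Punnett square for RW × RW:
Offspring genotypes: 1 RR, 2 RW, 1 WW
Phenotype counts: 1 red, 2 pink, 1 white
pink: 2 out of 4 → fraction 1/2
Expected count = 1/2 × 600 = 300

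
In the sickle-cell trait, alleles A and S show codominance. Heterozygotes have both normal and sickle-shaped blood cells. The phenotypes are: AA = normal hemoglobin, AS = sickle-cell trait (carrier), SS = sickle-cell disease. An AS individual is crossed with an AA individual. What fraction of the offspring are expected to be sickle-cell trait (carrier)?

Punnett square for AS × AA:
Offspring genotypes: 2 AA, 2 AS
Phenotype counts: 2 normal hemoglobin, 2 sickle-cell trait (carrier)
sickle-cell trait (carrier): 2 out of 4
Probability: 2/4 = 1/2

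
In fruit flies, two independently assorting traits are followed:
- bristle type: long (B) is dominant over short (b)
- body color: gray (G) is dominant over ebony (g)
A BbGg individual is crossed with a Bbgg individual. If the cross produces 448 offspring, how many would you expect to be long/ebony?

Dihybrid cross BbGg × Bbgg — consider each gene separately:
bristle type: Bb × Bb → 1 BB, 2 Bb, 1 bb → 3 B_ : 1 bb (out of 4)
body color: Gg × gg → 2 Gg, 2 gg → 2 G_ : 2 gg (out of 4)
Combine (counts out of 4 × 4 = 16): long/gray (B_G_) = 3×2 = 6; long/ebony (B_gg) = 3×2 = 6; short/gray (bbG_) = 1×2 = 2; short/ebony (bbgg) = 1×2 = 2
Phenotype counts (out of 16): 6 long/gray, 6 long/ebony, 2 short/gray, 2 short/ebony
long/ebony: 6 out of 16 → fraction 3/8
Expected count = 3/8 × 448 = 168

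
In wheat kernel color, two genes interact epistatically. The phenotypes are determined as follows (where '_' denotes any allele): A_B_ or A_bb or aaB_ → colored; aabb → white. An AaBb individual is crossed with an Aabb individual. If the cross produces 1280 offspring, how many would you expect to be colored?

Cross: AaBb × Aabb — consider each gene separately:
A gene: Aa × Aa → 1 AA, 2 Aa, 1 aa → 3 A_ : 1 aa (out of 4)
B gene: Bb × bb → 2 Bb, 2 bb → 2 B_ : 2 bb (out of 4)
Genotype classes (out of 4 × 4 = 16): A_B_ = 3×2 = 6; A_bb = 3×2 = 6; aaB_ = 1×2 = 2; aabb = 1×2 = 2
Apply the phenotype rules: A_B_ (6) + A_bb (6) + aaB_ (2) → colored; aabb (2) → white
Phenotype counts (out of 16): 14 colored, 2 white
colored: 14 out of 16 → fraction 7/8
Expected count = 7/8 × 1280 = 1120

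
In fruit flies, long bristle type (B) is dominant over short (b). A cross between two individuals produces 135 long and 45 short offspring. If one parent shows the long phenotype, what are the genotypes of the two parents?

Observed offspring: 135 long, 45 short
The observed ratio simplifies to 3:1. Short (bb) offspring appear, so each parent must contribute one b allele. The parent stated to show long carries B, so it is Bb. The other parent is then either Bb or bb: Bb × bb would give a 1:1 split, whereas Bb × Bb gives 3:1 — matching the data. So both parents are heterozygous (Bb × Bb).
Parent genotypes: Bb × Bb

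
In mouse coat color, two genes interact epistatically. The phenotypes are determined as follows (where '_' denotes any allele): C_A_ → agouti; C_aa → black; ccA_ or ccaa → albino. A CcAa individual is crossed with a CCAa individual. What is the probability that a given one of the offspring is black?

Cross: CcAa × CCAa — consider each gene separately:
C gene: Cc × CC → 2 CC, 2 Cc → 4 C_ (out of 4)
A gene: Aa × Aa → 1 AA, 2 Aa, 1 aa → 3 A_ : 1 aa (out of 4)
Genotype classes (out of 4 × 4 = 16): C_A_ = 4×3 = 12; C_aa = 4×1 = 4
Apply the phenotype rules: C_A_ (12) → agouti; C_aa (4) → black
Phenotype counts (out of 16): 12 agouti, 4 black
black: 4 out of 16
Probability: 4/16 = 1/4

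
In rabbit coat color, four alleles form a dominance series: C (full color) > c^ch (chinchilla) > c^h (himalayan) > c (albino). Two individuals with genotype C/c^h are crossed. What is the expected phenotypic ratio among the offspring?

Cross: C/c^h × C/c^h
Allele dominance: C > c^ch > c^h > c
Offspring genotypes: 1 C/C, 2 C/c^h, 1 c^h/c^h
Phenotype counts: 3 full color, 1 himalayan
Ratio: 3 full color : 1 himalayan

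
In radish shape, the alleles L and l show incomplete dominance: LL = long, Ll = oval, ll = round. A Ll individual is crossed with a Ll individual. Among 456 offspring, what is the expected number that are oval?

Punnett square for Ll × Ll:
Offspring genotypes: 1 LL, 2 Ll, 1 ll
Phenotype counts: 1 long, 2 oval, 1 round
oval: 2 out of 4 → fraction 1/2
Expected count = 1/2 × 456 = 228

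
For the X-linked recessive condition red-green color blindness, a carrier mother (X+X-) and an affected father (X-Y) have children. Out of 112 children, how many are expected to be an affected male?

Cross: X+X- × X-Y
Offspring: 1 X+X-, 1 X+Y, 1 X-X-, 1 X-Y
Probability of an affected male: 1/4
Expected count = 1/4 × 112 = 28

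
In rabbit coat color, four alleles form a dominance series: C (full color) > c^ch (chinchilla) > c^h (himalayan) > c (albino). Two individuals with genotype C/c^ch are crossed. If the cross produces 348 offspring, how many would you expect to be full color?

Cross: C/c^ch × C/c^ch
Allele dominance: C > c^ch > c^h > c
Offspring genotypes: 1 C/C, 2 C/c^ch, 1 c^ch/c^ch
Phenotype counts: 3 full color, 1 chinchilla
full color: 3 out of 4 → fraction 3/4
Expected count = 3/4 × 348 = 261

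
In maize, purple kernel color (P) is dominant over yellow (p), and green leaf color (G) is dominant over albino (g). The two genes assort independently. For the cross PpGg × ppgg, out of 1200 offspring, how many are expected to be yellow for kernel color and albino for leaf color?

Dihybrid cross PpGg × ppgg — consider each gene separately:
kernel color: Pp × pp → 2 Pp, 2 pp → 2 P_ : 2 pp (out of 4)
leaf color: Gg × gg → 2 Gg, 2 gg → 2 G_ : 2 gg (out of 4)
Looking for: yellow (pp) and albino (gg)
P(yellow) = 2/4, P(albino) = 2/4
P(both) = 2/4 × 2/4 = 4/16 = 1/4
Expected count = 1/4 × 1200 = 300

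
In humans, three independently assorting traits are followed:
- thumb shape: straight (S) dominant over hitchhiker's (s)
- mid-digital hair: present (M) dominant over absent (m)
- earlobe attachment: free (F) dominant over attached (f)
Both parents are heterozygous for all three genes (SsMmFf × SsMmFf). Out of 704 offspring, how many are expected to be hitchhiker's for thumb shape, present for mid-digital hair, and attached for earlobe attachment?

Trihybrid cross: SsMmFf × SsMmFf
Each trait segregates independently with a 3:1 phenotypic ratio, so each gene contributes 3/4 (dominant) or 1/4 (recessive).
Target: hitchhiker's (thumb shape), present (mid-digital hair), attached (earlobe attachment)
Probability = product of independent per-trait probabilities
= 1/4 × 3/4 × 1/4 = 3/64
Expected count = 3/64 × 704 = 33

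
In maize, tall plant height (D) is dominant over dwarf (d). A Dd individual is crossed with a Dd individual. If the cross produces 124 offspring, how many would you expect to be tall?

Punnett square for Dd × Dd:
Offspring genotypes: 1 DD, 2 Dd, 1 dd
tall: 3, dwarf: 1
tall: 3 out of 4 → fraction 3/4
Expected count = 3/4 × 124 = 93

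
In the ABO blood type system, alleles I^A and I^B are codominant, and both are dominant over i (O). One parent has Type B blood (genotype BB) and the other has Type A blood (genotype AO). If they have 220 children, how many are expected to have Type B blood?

Cross: BB × AO
Possible offspring genotypes: 2 AB, 2 BO
Blood type counts: 2 Type AB, 2 Type B
Probability of Type B: 2/4 = 1/2
Expected count = 1/2 × 220 = 110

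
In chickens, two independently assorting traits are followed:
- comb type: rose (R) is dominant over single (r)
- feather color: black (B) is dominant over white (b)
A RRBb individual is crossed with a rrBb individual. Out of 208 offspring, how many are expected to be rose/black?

Dihybrid cross RRBb × rrBb — consider each gene separately:
comb type: RR × rr → 4 Rr → 4 R_ (out of 4)
feather color: Bb × Bb → 1 BB, 2 Bb, 1 bb → 3 B_ : 1 bb (out of 4)
Combine (counts out of 4 × 4 = 16): rose/black (R_B_) = 4×3 = 12; rose/white (R_bb) = 4×1 = 4
Phenotype counts (out of 16): 12 rose/black, 4 rose/white
rose/black: 12 out of 16 → fraction 3/4
Expected count = 3/4 × 208 = 156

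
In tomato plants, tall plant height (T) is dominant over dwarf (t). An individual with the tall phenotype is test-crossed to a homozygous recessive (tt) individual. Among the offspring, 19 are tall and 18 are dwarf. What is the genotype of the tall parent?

Test cross: ? × tt
Offspring: 19 tall, 18 dwarf — approximately 1:1.
A 1:1 ratio in a test cross indicates the unknown parent is heterozygous (Tt).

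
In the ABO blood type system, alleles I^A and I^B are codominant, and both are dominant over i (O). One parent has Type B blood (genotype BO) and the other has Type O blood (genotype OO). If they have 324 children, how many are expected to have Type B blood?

Cross: BO × OO
Possible offspring genotypes: 2 BO, 2 OO
Blood type counts: 2 Type B, 2 Type O
Probability of Type B: 2/4 = 1/2
Expected count = 1/2 × 324 = 162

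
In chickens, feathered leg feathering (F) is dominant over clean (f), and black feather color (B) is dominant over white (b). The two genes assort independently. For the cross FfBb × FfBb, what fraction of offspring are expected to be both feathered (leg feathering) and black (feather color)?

Dihybrid cross FfBb × FfBb — consider each gene separately:
leg feathering: Ff × Ff → 1 FF, 2 Ff, 1 ff → 3 F_ : 1 ff (out of 4)
feather color: Bb × Bb → 1 BB, 2 Bb, 1 bb → 3 B_ : 1 bb (out of 4)
Looking for: feathered (F_) and black (B_)
P(feathered) = 3/4, P(black) = 3/4
P(both) = 3/4 × 3/4 = 9/16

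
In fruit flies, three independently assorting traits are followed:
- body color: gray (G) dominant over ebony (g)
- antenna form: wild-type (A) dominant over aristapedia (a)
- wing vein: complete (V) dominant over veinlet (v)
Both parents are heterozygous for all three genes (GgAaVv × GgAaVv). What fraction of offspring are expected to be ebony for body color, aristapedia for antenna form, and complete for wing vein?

Trihybrid cross: GgAaVv × GgAaVv
Each trait segregates independently with a 3:1 phenotypic ratio, so each gene contributes 3/4 (dominant) or 1/4 (recessive).
Target: ebony (body color), aristapedia (antenna form), complete (wing vein)
Probability = product of independent per-trait probabilities
= 1/4 × 1/4 × 3/4 = 3/64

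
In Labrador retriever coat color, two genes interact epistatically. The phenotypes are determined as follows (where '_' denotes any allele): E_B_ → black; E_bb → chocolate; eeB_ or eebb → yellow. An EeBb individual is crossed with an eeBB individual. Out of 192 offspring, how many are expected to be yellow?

Cross: EeBb × eeBB — consider each gene separately:
E gene: Ee × ee → 2 Ee, 2 ee → 2 E_ : 2 ee (out of 4)
B gene: Bb × BB → 2 BB, 2 Bb → 4 B_ (out of 4)
Genotype classes (out of 4 × 4 = 16): E_B_ = 2×4 = 8; eeB_ = 2×4 = 8
Apply the phenotype rules: E_B_ (8) → black; eeB_ (8) → yellow
Phenotype counts (out of 16): 8 black, 8 yellow
yellow: 8 out of 16 → fraction 1/2
Expected count = 1/2 × 192 = 96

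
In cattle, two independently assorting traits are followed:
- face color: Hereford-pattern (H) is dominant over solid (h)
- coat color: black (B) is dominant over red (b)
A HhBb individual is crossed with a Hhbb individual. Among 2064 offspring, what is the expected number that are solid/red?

Dihybrid cross HhBb × Hhbb — consider each gene separately:
face color: Hh × Hh → 1 HH, 2 Hh, 1 hh → 3 H_ : 1 hh (out of 4)
coat color: Bb × bb → 2 Bb, 2 bb → 2 B_ : 2 bb (out of 4)
Combine (counts out of 4 × 4 = 16): Hereford-pattern/black (H_B_) = 3×2 = 6; Hereford-pattern/red (H_bb) = 3×2 = 6; solid/black (hhB_) = 1×2 = 2; solid/red (hhbb) = 1×2 = 2
Phenotype counts (out of 16): 6 Hereford-pattern/black, 6 Hereford-pattern/red, 2 solid/black, 2 solid/red
solid/red: 2 out of 16 → fraction 1/8
Expected count = 1/8 × 2064 = 258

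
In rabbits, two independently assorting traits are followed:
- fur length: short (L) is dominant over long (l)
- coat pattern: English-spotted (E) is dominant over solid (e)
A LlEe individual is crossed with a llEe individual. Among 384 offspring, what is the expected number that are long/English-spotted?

Dihybrid cross LlEe × llEe — consider each gene separately:
fur length: Ll × ll → 2 Ll, 2 ll → 2 L_ : 2 ll (out of 4)
coat pattern: Ee × Ee → 1 EE, 2 Ee, 1 ee → 3 E_ : 1 ee (out of 4)
Combine (counts out of 4 × 4 = 16): short/English-spotted (L_E_) = 2×3 = 6; short/solid (L_ee) = 2×1 = 2; long/English-spotted (llE_) = 2×3 = 6; long/solid (llee) = 2×1 = 2
Phenotype counts (out of 16): 6 short/English-spotted, 2 short/solid, 6 long/English-spotted, 2 long/solid
long/English-spotted: 6 out of 16 → fraction 3/8
Expected count = 3/8 × 384 = 144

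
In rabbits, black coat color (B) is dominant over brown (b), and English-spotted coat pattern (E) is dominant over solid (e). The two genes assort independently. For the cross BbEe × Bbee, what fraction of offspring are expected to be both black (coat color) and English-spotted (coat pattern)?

Dihybrid cross BbEe × Bbee — consider each gene separately:
coat color: Bb × Bb → 1 BB, 2 Bb, 1 bb → 3 B_ : 1 bb (out of 4)
coat pattern: Ee × ee → 2 Ee, 2 ee → 2 E_ : 2 ee (out of 4)
Looking for: black (B_) and English-spotted (E_)
P(black) = 3/4, P(English-spotted) = 2/4
P(both) = 3/4 × 2/4 = 6/16 = 3/8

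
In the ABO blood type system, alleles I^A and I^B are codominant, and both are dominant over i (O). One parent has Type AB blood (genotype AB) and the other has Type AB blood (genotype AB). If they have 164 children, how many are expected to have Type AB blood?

Cross: AB × AB
Possible offspring genotypes: 1 AA, 2 AB, 1 BB
Blood type counts: 1 Type A, 2 Type AB, 1 Type B
Probability of Type AB: 2/4 = 1/2
Expected count = 1/2 × 164 = 82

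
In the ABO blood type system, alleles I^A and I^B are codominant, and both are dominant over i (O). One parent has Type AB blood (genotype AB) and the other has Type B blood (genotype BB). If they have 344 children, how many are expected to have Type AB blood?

Cross: AB × BB
Possible offspring genotypes: 2 AB, 2 BB
Blood type counts: 2 Type AB, 2 Type B
Probability of Type AB: 2/4 = 1/2
Expected count = 1/2 × 344 = 172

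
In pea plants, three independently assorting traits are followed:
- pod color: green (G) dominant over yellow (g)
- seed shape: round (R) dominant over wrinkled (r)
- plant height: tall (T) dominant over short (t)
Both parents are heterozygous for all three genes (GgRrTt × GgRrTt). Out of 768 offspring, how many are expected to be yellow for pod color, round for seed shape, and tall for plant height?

Trihybrid cross: GgRrTt × GgRrTt
Each trait segregates independently with a 3:1 phenotypic ratio, so each gene contributes 3/4 (dominant) or 1/4 (recessive).
Target: yellow (pod color), round (seed shape), tall (plant height)
Probability = product of independent per-trait probabilities
= 1/4 × 3/4 × 3/4 = 9/64
Expected count = 9/64 × 768 = 108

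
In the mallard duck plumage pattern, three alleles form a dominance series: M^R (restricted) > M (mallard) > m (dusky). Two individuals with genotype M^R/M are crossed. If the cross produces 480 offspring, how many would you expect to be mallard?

Cross: M^R/M × M^R/M
Allele dominance: M^R > M > m
Offspring genotypes: 1 M^R/M^R, 2 M^R/M, 1 M/M
Phenotype counts: 3 restricted, 1 mallard
mallard: 1 out of 4 → fraction 1/4
Expected count = 1/4 × 480 = 120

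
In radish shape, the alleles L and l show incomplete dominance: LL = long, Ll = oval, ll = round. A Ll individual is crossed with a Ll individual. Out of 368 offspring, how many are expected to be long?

Punnett square for Ll × Ll:
Offspring genotypes: 1 LL, 2 Ll, 1 ll
Phenotype counts: 1 long, 2 oval, 1 round
long: 1 out of 4 → fraction 1/4
Expected count = 1/4 × 368 = 92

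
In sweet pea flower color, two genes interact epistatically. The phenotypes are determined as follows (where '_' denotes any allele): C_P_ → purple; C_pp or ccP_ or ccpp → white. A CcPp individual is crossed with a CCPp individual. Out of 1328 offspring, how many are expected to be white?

Cross: CcPp × CCPp — consider each gene separately:
C gene: Cc × CC → 2 CC, 2 Cc → 4 C_ (out of 4)
P gene: Pp × Pp → 1 PP, 2 Pp, 1 pp → 3 P_ : 1 pp (out of 4)
Genotype classes (out of 4 × 4 = 16): C_P_ = 4×3 = 12; C_pp = 4×1 = 4
Apply the phenotype rules: C_P_ (12) → purple; C_pp (4) → white
Phenotype counts (out of 16): 12 purple, 4 white
white: 4 out of 16 → fraction 1/4
Expected count = 1/4 × 1328 = 332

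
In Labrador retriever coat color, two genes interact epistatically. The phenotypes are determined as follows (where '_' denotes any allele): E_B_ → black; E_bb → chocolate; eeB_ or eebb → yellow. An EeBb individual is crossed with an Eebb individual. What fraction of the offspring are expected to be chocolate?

Cross: EeBb × Eebb — consider each gene separately:
E gene: Ee × Ee → 1 EE, 2 Ee, 1 ee → 3 E_ : 1 ee (out of 4)
B gene: Bb × bb → 2 Bb, 2 bb → 2 B_ : 2 bb (out of 4)
Genotype classes (out of 4 × 4 = 16): E_B_ = 3×2 = 6; E_bb = 3×2 = 6; eeB_ = 1×2 = 2; eebb = 1×2 = 2
Apply the phenotype rules: E_B_ (6) → black; E_bb (6) → chocolate; eeB_ (2) + eebb (2) → yellow
Phenotype counts (out of 16): 6 black, 6 chocolate, 4 yellow
chocolate: 6 out of 16
Probability: 6/16 = 3/8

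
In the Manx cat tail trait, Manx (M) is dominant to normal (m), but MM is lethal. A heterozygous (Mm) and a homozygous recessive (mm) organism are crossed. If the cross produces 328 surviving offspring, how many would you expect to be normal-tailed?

Cross: Mm × mm
Punnett square offspring (before lethality): 2 Mm, 2 mm
No MM offspring are produced in this cross.
normal-tailed: 2 out of 4 → fraction 1/2
Expected count = 1/2 × 328 = 164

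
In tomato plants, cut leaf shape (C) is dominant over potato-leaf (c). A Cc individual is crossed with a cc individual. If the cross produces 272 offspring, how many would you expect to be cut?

Punnett square for Cc × cc:
Offspring genotypes: 2 Cc, 2 cc
cut: 2, potato-leaf: 2
cut: 2 out of 4 → fraction 1/2
Expected count = 1/2 × 272 = 136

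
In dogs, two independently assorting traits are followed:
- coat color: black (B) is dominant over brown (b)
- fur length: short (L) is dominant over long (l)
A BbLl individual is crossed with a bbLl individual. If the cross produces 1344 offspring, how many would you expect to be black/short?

Dihybrid cross BbLl × bbLl — consider each gene separately:
coat color: Bb × bb → 2 Bb, 2 bb → 2 B_ : 2 bb (out of 4)
fur length: Ll × Ll → 1 LL, 2 Ll, 1 ll → 3 L_ : 1 ll (out of 4)
Combine (counts out of 4 × 4 = 16): black/short (B_L_) = 2×3 = 6; black/long (B_ll) = 2×1 = 2; brown/short (bbL_) = 2×3 = 6; brown/long (bbll) = 2×1 = 2
Phenotype counts (out of 16): 6 black/short, 2 black/long, 6 brown/short, 2 brown/long
black/short: 6 out of 16 → fraction 3/8
Expected count = 3/8 × 1344 = 504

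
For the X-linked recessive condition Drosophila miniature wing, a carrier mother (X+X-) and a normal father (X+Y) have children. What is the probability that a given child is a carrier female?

Cross: X+X- × X+Y
Offspring: 1 X+X+, 1 X+Y, 1 X+X-, 1 X-Y
Probability of a carrier female: 1/4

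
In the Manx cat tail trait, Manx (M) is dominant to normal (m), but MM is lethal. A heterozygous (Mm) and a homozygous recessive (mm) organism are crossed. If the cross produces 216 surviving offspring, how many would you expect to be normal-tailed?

Cross: Mm × mm
Punnett square offspring (before lethality): 2 Mm, 2 mm
No MM offspring are produced in this cross.
normal-tailed: 2 out of 4 → fraction 1/2
Expected count = 1/2 × 216 = 108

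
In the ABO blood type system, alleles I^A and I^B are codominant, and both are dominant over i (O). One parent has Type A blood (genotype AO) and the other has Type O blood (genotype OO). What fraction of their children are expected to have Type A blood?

Cross: AO × OO
Possible offspring genotypes: 2 AO, 2 OO
Blood type counts: 2 Type A, 2 Type O
Probability of Type A: 2/4 = 1/2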